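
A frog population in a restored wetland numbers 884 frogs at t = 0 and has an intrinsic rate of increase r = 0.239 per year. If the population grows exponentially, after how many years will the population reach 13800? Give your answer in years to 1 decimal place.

Set N₀·e^(rt) = 13800: e^(0.239·t) = 13800/884 = 15.611.
0.239·t = ln(15.611) = 2.748, so t = 2.748/0.239 = 11.498.

11.5 years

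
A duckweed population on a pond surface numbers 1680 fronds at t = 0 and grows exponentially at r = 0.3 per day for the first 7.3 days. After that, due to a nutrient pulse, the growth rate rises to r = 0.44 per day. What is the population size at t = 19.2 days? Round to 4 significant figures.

Phase 1: N(7.3) = 1680·e^(0.3×7.3) = 1680·e^2.19 = 15011.2.
Phase 2 runs for 19.2 − 7.3 = 11.9 days at r = 0.44.
N(19.2) = 15011.2·e^(0.44×11.9) = 15011.2·e^5.236 = 2.820851×10^6.

2821000 fronds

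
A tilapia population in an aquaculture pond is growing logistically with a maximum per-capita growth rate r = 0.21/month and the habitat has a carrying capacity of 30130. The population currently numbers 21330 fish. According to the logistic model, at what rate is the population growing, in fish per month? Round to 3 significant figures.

dN/dt = rN(1 − N/K) = 0.21 × 21330 × (1 − 21330/30130).
1 − 21330/30130 = 0.29207; dN/dt = 0.21 × 21330 × 0.29207 = 1308.3.

1310 fish per month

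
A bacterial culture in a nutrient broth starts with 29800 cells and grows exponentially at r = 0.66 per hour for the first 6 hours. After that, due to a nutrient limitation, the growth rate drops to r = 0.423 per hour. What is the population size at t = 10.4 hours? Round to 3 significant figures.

Phase 1: N(6) = 29800·e^(0.66×6) = 29800·e^3.96 = 1.563228×10^6.
Phase 2 runs for 10.4 − 6 = 4.4 hours at r = 0.423.
N(10.4) = 1.563228×10^6·e^(0.423×4.4) = 1.563228×10^6·e^1.861 = 1.005382×10^7.

10100000 cells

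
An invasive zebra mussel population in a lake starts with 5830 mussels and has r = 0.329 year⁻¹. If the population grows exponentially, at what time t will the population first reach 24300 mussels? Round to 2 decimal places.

Set N₀·e^(rt) = 24300: e^(0.329·t) = 24300/5830 = 4.1681.
0.329·t = ln(4.1681) = 1.4275, so t = 1.4275/0.329 = 4.3388.

4.34 years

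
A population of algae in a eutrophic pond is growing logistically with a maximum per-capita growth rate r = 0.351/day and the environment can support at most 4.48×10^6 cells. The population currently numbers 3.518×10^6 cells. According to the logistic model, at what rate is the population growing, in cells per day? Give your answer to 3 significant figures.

dN/dt = rN(1 − N/K) = 0.351 × 3.518×10^6 × (1 − 3.518×10^6/4.48×10^6).
1 − 3.518×10^6/4.48×10^6 = 0.21473; dN/dt = 0.351 × 3.518×10^6 × 0.21473 = 2.65155×10^5.

265000 cells per day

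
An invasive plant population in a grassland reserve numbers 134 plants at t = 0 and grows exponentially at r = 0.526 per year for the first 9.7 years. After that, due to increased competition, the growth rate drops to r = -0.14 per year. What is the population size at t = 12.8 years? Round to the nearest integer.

14272 plants

Phase 1: N(9.7) = 134·e^(0.526×9.7) = 134·e^5.102 = 22027.3.
Phase 2 runs for 12.8 − 9.7 = 3.1 years at r = -0.14.
N(12.8) = 22027.3·e^(-0.14×3.1) = 22027.3·e^-0.434 = 14271.8.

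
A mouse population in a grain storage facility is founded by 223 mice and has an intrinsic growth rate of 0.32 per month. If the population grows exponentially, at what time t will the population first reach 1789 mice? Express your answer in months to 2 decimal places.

6.51 months

Set N₀·e^(rt) = 1789: e^(0.32·t) = 1789/223 = 8.0224.
0.32·t = ln(8.0224) = 2.0822, so t = 2.0822/0.32 = 6.507.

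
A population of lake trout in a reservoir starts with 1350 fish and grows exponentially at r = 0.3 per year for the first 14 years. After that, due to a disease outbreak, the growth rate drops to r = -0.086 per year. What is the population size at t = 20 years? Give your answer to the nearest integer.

53737 fish

Phase 1: N(14) = 1350·e^(0.3×14) = 1350·e^4.2 = 90026.5.
Phase 2 runs for 20 − 14 = 6 years at r = -0.086.
N(20) = 90026.5·e^(-0.086×6) = 90026.5·e^-0.516 = 53737.2.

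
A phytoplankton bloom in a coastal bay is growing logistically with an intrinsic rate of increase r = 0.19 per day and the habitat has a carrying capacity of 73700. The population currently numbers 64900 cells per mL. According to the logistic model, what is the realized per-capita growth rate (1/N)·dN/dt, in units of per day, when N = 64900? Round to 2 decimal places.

(1/N)·dN/dt = r(1 − N/K) = 0.19 × (1 − 64900/73700).
= 0.19 × 0.1194 = 0.022687.

0.02 per day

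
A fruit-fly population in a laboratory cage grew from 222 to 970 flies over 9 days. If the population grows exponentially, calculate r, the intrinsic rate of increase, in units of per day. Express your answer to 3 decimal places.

From N(t) = N₀·e^(rt): e^(r·9) = 970/222 = 4.3694.
r·9 = ln(4.3694) = 1.4746, so r = 1.4746/9 = 0.16385.

0.164 per day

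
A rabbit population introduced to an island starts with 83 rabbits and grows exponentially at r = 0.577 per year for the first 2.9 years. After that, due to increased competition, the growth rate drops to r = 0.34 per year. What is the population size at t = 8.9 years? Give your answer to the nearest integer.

Phase 1: N(2.9) = 83·e^(0.577×2.9) = 83·e^1.673 = 442.367.
Phase 2 runs for 8.9 − 2.9 = 6 years at r = 0.34.
N(8.9) = 442.367·e^(0.34×6) = 442.367·e^2.04 = 3402.07.

3402 rabbits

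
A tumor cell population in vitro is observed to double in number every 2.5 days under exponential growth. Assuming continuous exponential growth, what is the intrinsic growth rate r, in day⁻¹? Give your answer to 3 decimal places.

0.277 per day

r = ln(2)/t_d = 0.6931/2.5 = 0.27726.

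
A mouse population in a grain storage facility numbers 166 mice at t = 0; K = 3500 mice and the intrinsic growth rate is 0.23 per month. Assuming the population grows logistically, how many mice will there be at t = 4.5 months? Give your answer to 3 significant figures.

430 mice

A = (K − N₀)/N₀ = (3500 − 166)/166 = 20.084.
N(t) = K/(1 + A·e^(−rt)) = 3500/(1 + 20.084×e^(−0.23×4.5)).
e^(−1.035) = 0.35523; denominator = 1 + 20.084×0.35523 = 8.1345.
N = 3500/8.1345 = 430.267.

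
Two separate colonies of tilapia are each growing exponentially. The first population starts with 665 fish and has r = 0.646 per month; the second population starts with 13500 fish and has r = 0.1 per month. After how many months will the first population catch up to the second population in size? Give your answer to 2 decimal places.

5.51 months

Set 665·e^(0.646t) = 13500·e^(0.1t).
e^((0.646 − 0.1)t) = 13500/665 → e^(0.546·t) = 20.301.
0.546·t = ln(20.301) = 3.0107, so t = 3.0107/0.546 = 5.514.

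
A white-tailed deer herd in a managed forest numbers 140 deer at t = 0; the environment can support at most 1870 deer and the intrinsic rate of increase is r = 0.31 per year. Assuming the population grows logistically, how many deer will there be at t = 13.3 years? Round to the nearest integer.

1558 deer

A = (K − N₀)/N₀ = (1870 − 140)/140 = 12.357.
N(t) = K/(1 + A·e^(−rt)) = 1870/(1 + 12.357×e^(−0.31×13.3)).
e^(−4.123) = 0.016196; denominator = 1 + 12.357×0.016196 = 1.2001.
N = 1870/1.2001 = 1558.16.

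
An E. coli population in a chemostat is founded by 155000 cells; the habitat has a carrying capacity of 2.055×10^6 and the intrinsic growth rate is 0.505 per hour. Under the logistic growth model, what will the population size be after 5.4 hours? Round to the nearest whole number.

1140485 cells

A = (K − N₀)/N₀ = (2.055×10^6 − 155000)/155000 = 12.258.
N(t) = K/(1 + A·e^(−rt)) = 2.055×10^6/(1 + 12.258×e^(−0.505×5.4)).
e^(−2.727) = 0.065415; denominator = 1 + 12.258×0.065415 = 1.8019.
N = 2.055×10^6/1.8019 = 1.140485×10^6.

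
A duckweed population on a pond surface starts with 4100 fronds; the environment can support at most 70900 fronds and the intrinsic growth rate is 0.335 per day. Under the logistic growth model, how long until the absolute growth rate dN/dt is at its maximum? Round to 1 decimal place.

Logistic growth is fastest at N = K/2 = 35450.
A = (K − N₀)/N₀ = 16.293. Set K/(1 + A·e^(−rt)) = K/2 → A·e^(−rt) = 1.
e^(−0.335t) = 1/16.293 = 0.0613772, so t = ln(16.293)/0.335 = 2.7907/0.335 = 8.3305.

8.3 days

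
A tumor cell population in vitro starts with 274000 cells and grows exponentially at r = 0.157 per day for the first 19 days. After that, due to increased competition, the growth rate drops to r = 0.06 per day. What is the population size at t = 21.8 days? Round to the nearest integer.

6400479 cells

Phase 1: N(19) = 274000·e^(0.157×19) = 274000·e^2.983 = 5.410669×10^6.
Phase 2 runs for 21.8 − 19 = 2.8 days at r = 0.06.
N(21.8) = 5.410669×10^6·e^(0.06×2.8) = 5.410669×10^6·e^0.168 = 6.400479×10^6.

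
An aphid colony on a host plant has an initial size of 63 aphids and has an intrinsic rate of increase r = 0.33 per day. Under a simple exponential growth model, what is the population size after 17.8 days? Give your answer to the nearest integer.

N(t) = N₀·e^(rt) = 63 × e^(0.33×17.8) = 63 × e^5.874.
e^5.874 ≈ 355.67, so N ≈ 63 × 355.67 = 22407.1.

22407 aphids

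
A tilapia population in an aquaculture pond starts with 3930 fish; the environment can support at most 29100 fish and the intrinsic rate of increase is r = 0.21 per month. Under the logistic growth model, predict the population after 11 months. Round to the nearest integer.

17790 fish

A = (K − N₀)/N₀ = (29100 − 3930)/3930 = 6.4046.
N(t) = K/(1 + A·e^(−rt)) = 29100/(1 + 6.4046×e^(−0.21×11)).
e^(−2.31) = 0.099261; denominator = 1 + 6.4046×0.099261 = 1.6357.
N = 29100/1.6357 = 17790.3.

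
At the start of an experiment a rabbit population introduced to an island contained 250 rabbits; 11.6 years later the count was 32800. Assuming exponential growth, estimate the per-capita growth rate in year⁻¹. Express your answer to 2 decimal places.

From N(t) = N₀·e^(rt): e^(r·11.6) = 32800/250 = 131.2.
r·11.6 = ln(131.2) = 4.8767, so r = 4.8767/11.6 = 0.42041.

0.42 per year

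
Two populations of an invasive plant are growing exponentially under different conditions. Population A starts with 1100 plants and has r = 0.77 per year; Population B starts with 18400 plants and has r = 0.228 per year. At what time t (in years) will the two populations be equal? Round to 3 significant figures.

Set 1100·e^(0.77t) = 18400·e^(0.228t).
e^((0.77 − 0.228)t) = 18400/1100 → e^(0.542·t) = 16.727.
0.542·t = ln(16.727) = 2.817, so t = 2.817/0.542 = 5.1975.

5.20 years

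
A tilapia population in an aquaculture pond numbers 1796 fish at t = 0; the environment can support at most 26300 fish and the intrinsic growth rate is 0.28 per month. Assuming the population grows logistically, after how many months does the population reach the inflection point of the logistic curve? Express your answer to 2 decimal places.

Logistic growth is fastest at N = K/2 = 13150.
A = (K − N₀)/N₀ = 13.644. Set K/(1 + A·e^(−rt)) = K/2 → A·e^(−rt) = 1.
e^(−0.28t) = 1/13.644 = 0.0732942, so t = ln(13.644)/0.28 = 2.6133/0.28 = 9.3331.

9.33 months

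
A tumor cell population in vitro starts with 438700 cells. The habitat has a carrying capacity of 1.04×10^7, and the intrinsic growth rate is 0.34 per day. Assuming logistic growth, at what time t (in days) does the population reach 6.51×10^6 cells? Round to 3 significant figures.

10.7 days

A = (K − N₀)/N₀ = (1.04×10^7 − 438700)/438700 = 22.706.
Solve 1.04×10^7/(1 + 22.706·e^(−0.34t)) = 6.51×10^6: 1 + 22.706·e^(−0.34t) = 1.5975, so e^(−0.34t) = 0.026316.
−0.34·t = ln(0.026316) = -3.6376, so t = 3.6376/0.34 = 10.699.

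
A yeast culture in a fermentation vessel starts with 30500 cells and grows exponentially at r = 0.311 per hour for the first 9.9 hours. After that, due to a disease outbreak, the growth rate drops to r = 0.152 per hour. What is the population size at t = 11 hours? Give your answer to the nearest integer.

Phase 1: N(9.9) = 30500·e^(0.311×9.9) = 30500·e^3.079 = 662902.
Phase 2 runs for 11 − 9.9 = 1.1 hours at r = 0.152.
N(11) = 662902·e^(0.152×1.1) = 662902·e^0.1672 = 783544.

783544 cells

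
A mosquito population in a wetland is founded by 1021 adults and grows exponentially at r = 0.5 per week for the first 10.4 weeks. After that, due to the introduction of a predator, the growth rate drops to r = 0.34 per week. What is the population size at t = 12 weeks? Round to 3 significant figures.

319000 adults

Phase 1: N(10.4) = 1021·e^(0.5×10.4) = 1021·e^5.2 = 185079.
Phase 2 runs for 12 − 10.4 = 1.6 weeks at r = 0.34.
N(12) = 185079·e^(0.34×1.6) = 185079·e^0.544 = 318870.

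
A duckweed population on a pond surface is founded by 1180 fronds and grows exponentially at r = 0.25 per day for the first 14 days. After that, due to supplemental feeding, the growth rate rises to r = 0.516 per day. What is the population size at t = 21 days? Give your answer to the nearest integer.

1447386 fronds

Phase 1: N(14) = 1180·e^(0.25×14) = 1180·e^3.5 = 39076.2.
Phase 2 runs for 21 − 14 = 7 days at r = 0.516.
N(21) = 39076.2·e^(0.516×7) = 39076.2·e^3.612 = 1.447386×10^6.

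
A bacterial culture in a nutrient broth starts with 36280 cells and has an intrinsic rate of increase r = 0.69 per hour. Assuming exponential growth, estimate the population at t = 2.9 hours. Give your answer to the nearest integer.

N(t) = N₀·e^(rt) = 36280 × e^(0.69×2.9) = 36280 × e^2.001.
e^2.001 ≈ 7.3964, so N ≈ 36280 × 7.3964 = 268343.

268343 cells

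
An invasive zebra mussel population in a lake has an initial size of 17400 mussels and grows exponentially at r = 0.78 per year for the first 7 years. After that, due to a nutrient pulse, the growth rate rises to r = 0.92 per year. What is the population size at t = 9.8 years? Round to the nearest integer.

Phase 1: N(7) = 17400·e^(0.78×7) = 17400·e^5.46 = 4.090695×10^6.
Phase 2 runs for 9.8 − 7 = 2.8 years at r = 0.92.
N(9.8) = 4.090695×10^6·e^(0.92×2.8) = 4.090695×10^6·e^2.576 = 5.376996×10^7.

53769959 mussels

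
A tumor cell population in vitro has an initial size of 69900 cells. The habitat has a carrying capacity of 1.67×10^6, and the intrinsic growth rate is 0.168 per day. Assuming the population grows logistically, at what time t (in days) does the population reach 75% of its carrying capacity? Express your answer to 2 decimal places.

25.17 days

A = (K − N₀)/N₀ = (1.67×10^6 − 69900)/69900 = 22.891.
Solve 1.67×10^6/(1 + 22.891·e^(−0.168t)) = 1.2525×10^6: 1 + 22.891·e^(−0.168t) = 1.3333, so e^(−0.168t) = 0.0145616.
−0.168·t = ln(0.0145616) = -4.2294, so t = 4.2294/0.168 = 25.175.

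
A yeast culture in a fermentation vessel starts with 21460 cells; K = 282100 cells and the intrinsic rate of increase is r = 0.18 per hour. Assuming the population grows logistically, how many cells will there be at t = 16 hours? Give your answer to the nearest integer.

A = (K − N₀)/N₀ = (282100 − 21460)/21460 = 12.145.
N(t) = K/(1 + A·e^(−rt)) = 282100/(1 + 12.145×e^(−0.18×16)).
e^(−2.88) = 0.056135; denominator = 1 + 12.145×0.056135 = 1.6818.
N = 282100/1.6818 = 167739.

167739 cells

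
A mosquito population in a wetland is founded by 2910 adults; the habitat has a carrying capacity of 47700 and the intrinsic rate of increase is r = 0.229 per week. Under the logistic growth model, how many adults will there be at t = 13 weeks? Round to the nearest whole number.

A = (K − N₀)/N₀ = (47700 − 2910)/2910 = 15.392.
N(t) = K/(1 + A·e^(−rt)) = 47700/(1 + 15.392×e^(−0.229×13)).
e^(−2.977) = 0.050945; denominator = 1 + 15.392×0.050945 = 1.7841.
N = 47700/1.7841 = 26735.6.

26736 adults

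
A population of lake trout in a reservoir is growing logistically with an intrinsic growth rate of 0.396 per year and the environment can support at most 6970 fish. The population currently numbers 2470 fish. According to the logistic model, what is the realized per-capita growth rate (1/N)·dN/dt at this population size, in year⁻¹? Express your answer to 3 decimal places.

(1/N)·dN/dt = r(1 − N/K) = 0.396 × (1 − 2470/6970).
= 0.396 × 0.64562 = 0.25567.

0.256 per year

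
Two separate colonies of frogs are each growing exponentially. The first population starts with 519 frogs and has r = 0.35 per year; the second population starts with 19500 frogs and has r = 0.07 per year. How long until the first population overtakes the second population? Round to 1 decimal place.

Set 519·e^(0.35t) = 19500·e^(0.07t).
e^((0.35 − 0.07)t) = 19500/519 → e^(0.28·t) = 37.572.
0.28·t = ln(37.572) = 3.6263, so t = 3.6263/0.28 = 12.951.

13.0 years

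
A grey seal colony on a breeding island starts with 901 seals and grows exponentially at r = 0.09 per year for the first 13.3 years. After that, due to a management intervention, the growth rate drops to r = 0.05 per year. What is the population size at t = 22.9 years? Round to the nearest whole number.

Phase 1: N(13.3) = 901·e^(0.09×13.3) = 901·e^1.197 = 2982.46.
Phase 2 runs for 22.9 − 13.3 = 9.6 years at r = 0.05.
N(22.9) = 2982.46·e^(0.05×9.6) = 2982.46·e^0.48 = 4819.88.

4820 seals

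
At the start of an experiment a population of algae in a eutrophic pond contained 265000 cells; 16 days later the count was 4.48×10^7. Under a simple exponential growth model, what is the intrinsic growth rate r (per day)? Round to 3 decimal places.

0.321 per day

From N(t) = N₀·e^(rt): e^(r·16) = 4.48×10^7/265000 = 169.06.
r·16 = ln(169.06) = 5.1302, so r = 5.1302/16 = 0.32064.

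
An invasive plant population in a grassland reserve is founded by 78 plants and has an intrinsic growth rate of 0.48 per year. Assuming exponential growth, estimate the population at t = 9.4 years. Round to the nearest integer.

N(t) = N₀·e^(rt) = 78 × e^(0.48×9.4) = 78 × e^4.512.
e^4.512 ≈ 91.104, so N ≈ 78 × 91.104 = 7106.1.

7106 plants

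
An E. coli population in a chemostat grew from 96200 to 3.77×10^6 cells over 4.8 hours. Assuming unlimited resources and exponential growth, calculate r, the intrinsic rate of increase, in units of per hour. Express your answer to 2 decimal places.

0.76 per hour

From N(t) = N₀·e^(rt): e^(r·4.8) = 3.77×10^6/96200 = 39.189.
r·4.8 = ln(39.189) = 3.6684, so r = 3.6684/4.8 = 0.76425.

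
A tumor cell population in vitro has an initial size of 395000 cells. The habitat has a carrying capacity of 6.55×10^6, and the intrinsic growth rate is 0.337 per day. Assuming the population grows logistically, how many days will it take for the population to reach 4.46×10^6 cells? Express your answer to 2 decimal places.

A = (K − N₀)/N₀ = (6.55×10^6 − 395000)/395000 = 15.582.
Solve 6.55×10^6/(1 + 15.582·e^(−0.337t)) = 4.46×10^6: 1 + 15.582·e^(−0.337t) = 1.4686, so e^(−0.337t) = 0.0300733.
−0.337·t = ln(0.0300733) = -3.5041, so t = 3.5041/0.337 = 10.398.

10.40 days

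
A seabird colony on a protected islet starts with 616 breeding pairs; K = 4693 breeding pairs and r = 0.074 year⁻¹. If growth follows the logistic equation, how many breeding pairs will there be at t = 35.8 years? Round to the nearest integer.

A = (K − N₀)/N₀ = (4693 − 616)/616 = 6.6185.
N(t) = K/(1 + A·e^(−rt)) = 4693/(1 + 6.6185×e^(−0.074×35.8)).
e^(−2.649) = 0.070708; denominator = 1 + 6.6185×0.070708 = 1.468.
N = 4693/1.468 = 3196.91.

3197 breeding pairs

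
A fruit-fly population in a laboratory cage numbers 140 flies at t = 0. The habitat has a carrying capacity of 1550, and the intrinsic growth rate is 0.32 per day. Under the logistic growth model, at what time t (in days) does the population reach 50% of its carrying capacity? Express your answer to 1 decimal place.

7.2 days

A = (K − N₀)/N₀ = (1550 − 140)/140 = 10.071.
Solve 1550/(1 + 10.071·e^(−0.32t)) = 775: 1 + 10.071·e^(−0.32t) = 2, so e^(−0.32t) = 0.0992908.
−0.32·t = ln(0.0992908) = -2.3097, so t = 2.3097/0.32 = 7.2178.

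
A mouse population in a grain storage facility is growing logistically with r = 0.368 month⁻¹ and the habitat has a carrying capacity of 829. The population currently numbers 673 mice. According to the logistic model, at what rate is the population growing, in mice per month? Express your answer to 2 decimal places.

46.61 mice per month

dN/dt = rN(1 − N/K) = 0.368 × 673 × (1 − 673/829).
1 − 673/829 = 0.18818; dN/dt = 0.368 × 673 × 0.18818 = 46.605.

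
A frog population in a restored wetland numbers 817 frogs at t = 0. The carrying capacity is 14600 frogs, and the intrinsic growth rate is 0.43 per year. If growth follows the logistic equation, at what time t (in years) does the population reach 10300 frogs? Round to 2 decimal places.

A = (K − N₀)/N₀ = (14600 − 817)/817 = 16.87.
Solve 14600/(1 + 16.87·e^(−0.43t)) = 10300: 1 + 16.87·e^(−0.43t) = 1.4175, so e^(−0.43t) = 0.0247463.
−0.43·t = ln(0.0247463) = -3.6991, so t = 3.6991/0.43 = 8.6025.

8.60 years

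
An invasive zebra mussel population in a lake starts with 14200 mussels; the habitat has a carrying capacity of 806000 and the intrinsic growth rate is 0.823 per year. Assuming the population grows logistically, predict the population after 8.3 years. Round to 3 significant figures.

760000 mussels

A = (K − N₀)/N₀ = (806000 − 14200)/14200 = 55.761.
N(t) = K/(1 + A·e^(−rt)) = 806000/(1 + 55.761×e^(−0.823×8.3)).
e^(−6.831) = 0.0010799; denominator = 1 + 55.761×0.0010799 = 1.0602.
N = 806000/1.0602 = 760223.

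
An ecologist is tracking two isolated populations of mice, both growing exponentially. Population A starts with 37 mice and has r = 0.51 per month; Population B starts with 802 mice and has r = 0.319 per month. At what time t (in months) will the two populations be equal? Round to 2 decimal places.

Set 37·e^(0.51t) = 802·e^(0.319t).
e^((0.51 − 0.319)t) = 802/37 → e^(0.191·t) = 21.676.
0.191·t = ln(21.676) = 3.0762, so t = 3.0762/0.191 = 16.106.

16.11 months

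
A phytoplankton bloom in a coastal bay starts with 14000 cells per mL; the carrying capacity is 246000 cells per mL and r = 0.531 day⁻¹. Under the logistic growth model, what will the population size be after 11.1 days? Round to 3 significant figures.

235000 cells per mL

A = (K − N₀)/N₀ = (246000 − 14000)/14000 = 16.571.
N(t) = K/(1 + A·e^(−rt)) = 246000/(1 + 16.571×e^(−0.531×11.1)).
e^(−5.894) = 0.0027557; denominator = 1 + 16.571×0.0027557 = 1.0457.
N = 246000/1.0457 = 235257.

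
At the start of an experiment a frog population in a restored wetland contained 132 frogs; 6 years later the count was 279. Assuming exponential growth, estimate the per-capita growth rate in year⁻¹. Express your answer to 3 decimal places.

0.125 per year

From N(t) = N₀·e^(rt): e^(r·6) = 279/132 = 2.1136.
r·6 = ln(2.1136) = 0.74841, so r = 0.74841/6 = 0.12473.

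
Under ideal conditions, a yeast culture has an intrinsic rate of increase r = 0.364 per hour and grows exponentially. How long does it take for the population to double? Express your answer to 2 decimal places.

Doubling time t_d = ln(2)/r = 0.6931/0.364 = 1.9043.

1.90 hours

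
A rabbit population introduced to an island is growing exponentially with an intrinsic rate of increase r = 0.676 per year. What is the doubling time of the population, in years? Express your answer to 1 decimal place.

Doubling time t_d = ln(2)/r = 0.6931/0.676 = 1.0254.

1.0 years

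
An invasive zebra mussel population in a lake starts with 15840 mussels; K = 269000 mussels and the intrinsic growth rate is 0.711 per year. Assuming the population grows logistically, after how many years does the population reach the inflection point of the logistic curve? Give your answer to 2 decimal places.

3.90 years

Logistic growth is fastest at N = K/2 = 134500.
A = (K − N₀)/N₀ = 15.982. Set K/(1 + A·e^(−rt)) = K/2 → A·e^(−rt) = 1.
e^(−0.711t) = 1/15.982 = 0.0625691, so t = ln(15.982)/0.711 = 2.7715/0.711 = 3.898.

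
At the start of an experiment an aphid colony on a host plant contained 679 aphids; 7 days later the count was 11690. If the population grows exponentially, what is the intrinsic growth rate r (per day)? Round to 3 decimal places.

0.407 per day

From N(t) = N₀·e^(rt): e^(r·7) = 11690/679 = 17.216.
r·7 = ln(17.216) = 2.8459, so r = 2.8459/7 = 0.40655.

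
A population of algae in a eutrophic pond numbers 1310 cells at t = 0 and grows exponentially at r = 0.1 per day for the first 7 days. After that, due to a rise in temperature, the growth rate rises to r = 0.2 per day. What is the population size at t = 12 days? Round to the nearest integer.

Phase 1: N(7) = 1310·e^(0.1×7) = 1310·e^0.7 = 2638.02.
Phase 2 runs for 12 − 7 = 5 days at r = 0.2.
N(12) = 2638.02·e^(0.2×5) = 2638.02·e^1 = 7170.87.

7171 cells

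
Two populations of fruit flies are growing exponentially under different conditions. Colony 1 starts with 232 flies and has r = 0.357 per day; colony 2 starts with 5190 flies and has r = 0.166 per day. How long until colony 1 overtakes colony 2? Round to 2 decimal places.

Set 232·e^(0.357t) = 5190·e^(0.166t).
e^((0.357 − 0.166)t) = 5190/232 → e^(0.191·t) = 22.371.
0.191·t = ln(22.371) = 3.1078, so t = 3.1078/0.191 = 16.271.

16.27 days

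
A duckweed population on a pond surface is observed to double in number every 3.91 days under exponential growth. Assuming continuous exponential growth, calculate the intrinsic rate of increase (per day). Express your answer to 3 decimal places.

r = ln(2)/t_d = 0.6931/3.91 = 0.17728.

0.177 per day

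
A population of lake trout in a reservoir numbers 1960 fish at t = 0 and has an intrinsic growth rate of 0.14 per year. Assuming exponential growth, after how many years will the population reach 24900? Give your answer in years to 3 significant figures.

Set N₀·e^(rt) = 24900: e^(0.14·t) = 24900/1960 = 12.704.
0.14·t = ln(12.704) = 2.5419, so t = 2.5419/0.14 = 18.157.

18.2 years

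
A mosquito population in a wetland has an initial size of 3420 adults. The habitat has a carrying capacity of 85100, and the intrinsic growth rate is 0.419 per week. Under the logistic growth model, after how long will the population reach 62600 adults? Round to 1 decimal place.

A = (K − N₀)/N₀ = (85100 − 3420)/3420 = 23.883.
Solve 85100/(1 + 23.883·e^(−0.419t)) = 62600: 1 + 23.883·e^(−0.419t) = 1.3594, so e^(−0.419t) = 0.0150494.
−0.419·t = ln(0.0150494) = -4.1964, so t = 4.1964/0.419 = 10.015.

10.0 weeks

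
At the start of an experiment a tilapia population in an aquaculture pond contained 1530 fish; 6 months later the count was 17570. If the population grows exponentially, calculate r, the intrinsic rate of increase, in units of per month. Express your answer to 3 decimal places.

0.407 per month

From N(t) = N₀·e^(rt): e^(r·6) = 17570/1530 = 11.484.
r·6 = ln(11.484) = 2.4409, so r = 2.4409/6 = 0.40682.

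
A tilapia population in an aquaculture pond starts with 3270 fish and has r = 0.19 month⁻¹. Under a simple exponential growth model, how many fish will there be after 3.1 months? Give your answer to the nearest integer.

N(t) = N₀·e^(rt) = 3270 × e^(0.19×3.1) = 3270 × e^0.589.
e^0.589 ≈ 1.8022, so N ≈ 3270 × 1.8022 = 5893.15.

5893 fish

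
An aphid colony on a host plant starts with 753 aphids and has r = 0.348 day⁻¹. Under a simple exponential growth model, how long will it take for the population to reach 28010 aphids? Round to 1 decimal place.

10.4 days

Set N₀·e^(rt) = 28010: e^(0.348·t) = 28010/753 = 37.198.
0.348·t = ln(37.198) = 3.6163, so t = 3.6163/0.348 = 10.392.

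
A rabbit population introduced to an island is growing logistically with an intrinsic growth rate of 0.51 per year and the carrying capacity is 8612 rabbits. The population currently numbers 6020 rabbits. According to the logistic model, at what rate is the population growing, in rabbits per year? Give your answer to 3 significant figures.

924 rabbits per year

dN/dt = rN(1 − N/K) = 0.51 × 6020 × (1 − 6020/8612).
1 − 6020/8612 = 0.30098; dN/dt = 0.51 × 6020 × 0.30098 = 924.05.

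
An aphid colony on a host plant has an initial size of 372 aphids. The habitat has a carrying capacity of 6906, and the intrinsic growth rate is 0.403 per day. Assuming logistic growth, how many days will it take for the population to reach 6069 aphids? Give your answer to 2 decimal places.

A = (K − N₀)/N₀ = (6906 − 372)/372 = 17.565.
Solve 6906/(1 + 17.565·e^(−0.403t)) = 6069: 1 + 17.565·e^(−0.403t) = 1.1379, so e^(−0.403t) = 0.00785185.
−0.403·t = ln(0.00785185) = -4.847, so t = 4.847/0.403 = 12.027.

12.03 days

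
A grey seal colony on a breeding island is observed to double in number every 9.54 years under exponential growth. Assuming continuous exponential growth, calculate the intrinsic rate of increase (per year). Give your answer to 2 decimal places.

0.07 per year

r = ln(2)/t_d = 0.6931/9.54 = 0.072657.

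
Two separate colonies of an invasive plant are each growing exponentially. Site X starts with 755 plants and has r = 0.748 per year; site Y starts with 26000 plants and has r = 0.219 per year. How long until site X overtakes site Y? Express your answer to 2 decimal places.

6.69 years

Set 755·e^(0.748t) = 26000·e^(0.219t).
e^((0.748 − 0.219)t) = 26000/755 → e^(0.529·t) = 34.437.
0.529·t = ln(34.437) = 3.5391, so t = 3.5391/0.529 = 6.6902.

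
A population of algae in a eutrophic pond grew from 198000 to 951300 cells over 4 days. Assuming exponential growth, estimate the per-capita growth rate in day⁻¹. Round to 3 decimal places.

0.392 per day

From N(t) = N₀·e^(rt): e^(r·4) = 951300/198000 = 4.8045.
r·4 = ln(4.8045) = 1.5696, so r = 1.5696/4 = 0.39239.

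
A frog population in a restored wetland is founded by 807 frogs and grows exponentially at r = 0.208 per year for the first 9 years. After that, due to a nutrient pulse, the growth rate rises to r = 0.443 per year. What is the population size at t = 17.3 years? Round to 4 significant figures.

Phase 1: N(9) = 807·e^(0.208×9) = 807·e^1.872 = 5246.54.
Phase 2 runs for 17.3 − 9 = 8.3 years at r = 0.443.
N(17.3) = 5246.54·e^(0.443×8.3) = 5246.54·e^3.677 = 207362.

207400 frogs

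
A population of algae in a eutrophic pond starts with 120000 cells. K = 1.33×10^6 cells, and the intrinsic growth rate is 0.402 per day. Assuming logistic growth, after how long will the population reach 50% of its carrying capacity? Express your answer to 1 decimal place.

5.7 days

A = (K − N₀)/N₀ = (1.33×10^6 − 120000)/120000 = 10.083.
Solve 1.33×10^6/(1 + 10.083·e^(−0.402t)) = 665000: 1 + 10.083·e^(−0.402t) = 2, so e^(−0.402t) = 0.0991736.
−0.402·t = ln(0.0991736) = -2.3109, so t = 2.3109/0.402 = 5.7485.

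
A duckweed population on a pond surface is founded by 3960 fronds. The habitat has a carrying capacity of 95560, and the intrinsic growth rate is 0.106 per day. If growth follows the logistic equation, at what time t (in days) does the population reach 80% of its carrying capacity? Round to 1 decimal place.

42.7 days

A = (K − N₀)/N₀ = (95560 − 3960)/3960 = 23.131.
Solve 95560/(1 + 23.131·e^(−0.106t)) = 76448: 1 + 23.131·e^(−0.106t) = 1.25, so e^(−0.106t) = 0.0108079.
−0.106·t = ln(0.0108079) = -4.5275, so t = 4.5275/0.106 = 42.712.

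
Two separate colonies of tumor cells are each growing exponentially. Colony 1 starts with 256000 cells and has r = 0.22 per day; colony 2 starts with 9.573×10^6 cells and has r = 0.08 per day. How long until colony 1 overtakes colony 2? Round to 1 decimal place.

25.9 days

Set 256000·e^(0.22t) = 9.573×10^6·e^(0.08t).
e^((0.22 − 0.08)t) = 9.573×10^6/256000 → e^(0.14·t) = 37.395.
0.14·t = ln(37.395) = 3.6215, so t = 3.6215/0.14 = 25.868.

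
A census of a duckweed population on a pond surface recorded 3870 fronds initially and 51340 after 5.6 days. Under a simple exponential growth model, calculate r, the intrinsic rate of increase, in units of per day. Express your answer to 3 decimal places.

From N(t) = N₀·e^(rt): e^(r·5.6) = 51340/3870 = 13.266.
r·5.6 = ln(13.266) = 2.5852, so r = 2.5852/5.6 = 0.46165.

0.462 per day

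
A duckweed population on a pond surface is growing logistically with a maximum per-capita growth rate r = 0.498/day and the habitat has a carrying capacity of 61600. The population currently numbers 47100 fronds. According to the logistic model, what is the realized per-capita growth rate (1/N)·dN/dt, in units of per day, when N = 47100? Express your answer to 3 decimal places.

(1/N)·dN/dt = r(1 − N/K) = 0.498 × (1 − 47100/61600).
= 0.498 × 0.23539 = 0.11722.

0.117 per day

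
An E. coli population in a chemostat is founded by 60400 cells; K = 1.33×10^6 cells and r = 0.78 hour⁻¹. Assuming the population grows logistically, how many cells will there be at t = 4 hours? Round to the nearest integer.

A = (K − N₀)/N₀ = (1.33×10^6 − 60400)/60400 = 21.02.
N(t) = K/(1 + A·e^(−rt)) = 1.33×10^6/(1 + 21.02×e^(−0.78×4)).
e^(−3.12) = 0.044157; denominator = 1 + 21.02×0.044157 = 1.9282.
N = 1.33×10^6/1.9282 = 689770.

689770 cells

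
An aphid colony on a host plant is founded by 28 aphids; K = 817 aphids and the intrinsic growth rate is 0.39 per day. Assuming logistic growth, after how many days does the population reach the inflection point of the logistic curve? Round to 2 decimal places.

8.56 days

Logistic growth is fastest at N = K/2 = 408.5.
A = (K − N₀)/N₀ = 28.179. Set K/(1 + A·e^(−rt)) = K/2 → A·e^(−rt) = 1.
e^(−0.39t) = 1/28.179 = 0.035488, so t = ln(28.179)/0.39 = 3.3386/0.39 = 8.5604.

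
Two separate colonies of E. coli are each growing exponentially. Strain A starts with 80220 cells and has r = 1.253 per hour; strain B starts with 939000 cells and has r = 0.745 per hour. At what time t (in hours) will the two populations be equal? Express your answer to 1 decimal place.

Set 80220·e^(1.253t) = 939000·e^(0.745t).
e^((1.253 − 0.745)t) = 939000/80220 → e^(0.508·t) = 11.705.
0.508·t = ln(11.705) = 2.46, so t = 2.46/0.508 = 4.8426.

4.8 hours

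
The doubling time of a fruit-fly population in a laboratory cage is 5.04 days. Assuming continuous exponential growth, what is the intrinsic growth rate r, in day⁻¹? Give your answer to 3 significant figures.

r = ln(2)/t_d = 0.6931/5.04 = 0.13753.

0.138 per day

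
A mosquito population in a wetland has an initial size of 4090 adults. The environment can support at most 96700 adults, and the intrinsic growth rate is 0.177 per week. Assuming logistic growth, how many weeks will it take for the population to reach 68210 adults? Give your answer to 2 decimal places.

22.56 weeks

A = (K − N₀)/N₀ = (96700 − 4090)/4090 = 22.643.
Solve 96700/(1 + 22.643·e^(−0.177t)) = 68210: 1 + 22.643·e^(−0.177t) = 1.4177, so e^(−0.177t) = 0.0184463.
−0.177·t = ln(0.0184463) = -3.9929, so t = 3.9929/0.177 = 22.559.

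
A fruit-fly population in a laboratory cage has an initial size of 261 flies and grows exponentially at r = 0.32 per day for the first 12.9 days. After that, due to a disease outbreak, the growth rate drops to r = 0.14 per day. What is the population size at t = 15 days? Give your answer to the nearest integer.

Phase 1: N(12.9) = 261·e^(0.32×12.9) = 261·e^4.128 = 16196.
Phase 2 runs for 15 − 12.9 = 2.1 days at r = 0.14.
N(15) = 16196·e^(0.14×2.1) = 16196·e^0.294 = 21731.6.

21732 flies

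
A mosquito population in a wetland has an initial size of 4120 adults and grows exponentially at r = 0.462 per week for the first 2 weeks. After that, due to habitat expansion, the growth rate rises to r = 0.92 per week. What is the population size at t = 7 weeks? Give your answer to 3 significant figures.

1030000 adults

Phase 1: N(2) = 4120·e^(0.462×2) = 4120·e^0.924 = 10379.7.
Phase 2 runs for 7 − 2 = 5 weeks at r = 0.92.
N(7) = 10379.7·e^(0.92×5) = 10379.7·e^4.6 = 1.032619×10^6.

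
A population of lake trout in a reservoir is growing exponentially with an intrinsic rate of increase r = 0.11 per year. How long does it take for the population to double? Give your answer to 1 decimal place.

Doubling time t_d = ln(2)/r = 0.6931/0.11 = 6.3013.

6.3 years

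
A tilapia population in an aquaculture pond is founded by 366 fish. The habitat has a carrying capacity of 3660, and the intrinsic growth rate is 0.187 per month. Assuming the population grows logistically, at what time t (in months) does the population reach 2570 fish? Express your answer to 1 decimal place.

16.3 months

A = (K − N₀)/N₀ = (3660 − 366)/366 = 9.
Solve 3660/(1 + 9·e^(−0.187t)) = 2570: 1 + 9·e^(−0.187t) = 1.4241, so e^(−0.187t) = 0.0471249.
−0.187·t = ln(0.0471249) = -3.055, so t = 3.055/0.187 = 16.337.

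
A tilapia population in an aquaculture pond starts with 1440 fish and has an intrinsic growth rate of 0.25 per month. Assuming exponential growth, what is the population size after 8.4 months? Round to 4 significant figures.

N(t) = N₀·e^(rt) = 1440 × e^(0.25×8.4) = 1440 × e^2.1.
e^2.1 ≈ 8.1662, so N ≈ 1440 × 8.1662 = 11759.3.

11760 fish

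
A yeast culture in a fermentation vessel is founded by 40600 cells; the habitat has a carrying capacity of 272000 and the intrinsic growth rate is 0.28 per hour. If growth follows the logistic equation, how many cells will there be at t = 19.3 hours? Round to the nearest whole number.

265200 cells

A = (K − N₀)/N₀ = (272000 − 40600)/40600 = 5.6995.
N(t) = K/(1 + A·e^(−rt)) = 272000/(1 + 5.6995×e^(−0.28×19.3)).
e^(−5.404) = 0.0044986; denominator = 1 + 5.6995×0.0044986 = 1.0256.
N = 272000/1.0256 = 265200.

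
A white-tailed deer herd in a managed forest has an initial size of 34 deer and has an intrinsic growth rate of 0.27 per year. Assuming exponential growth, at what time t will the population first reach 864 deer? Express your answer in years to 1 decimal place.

Set N₀·e^(rt) = 864: e^(0.27·t) = 864/34 = 25.412.
0.27·t = ln(25.412) = 3.2352, so t = 3.2352/0.27 = 11.982.

12.0 years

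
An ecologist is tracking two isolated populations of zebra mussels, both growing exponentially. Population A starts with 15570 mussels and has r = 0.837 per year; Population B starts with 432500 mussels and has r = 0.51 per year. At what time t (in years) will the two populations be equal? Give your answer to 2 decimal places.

Set 15570·e^(0.837t) = 432500·e^(0.51t).
e^((0.837 − 0.51)t) = 432500/15570 → e^(0.327·t) = 27.778.
0.327·t = ln(27.778) = 3.3242, so t = 3.3242/0.327 = 10.166.

10.17 years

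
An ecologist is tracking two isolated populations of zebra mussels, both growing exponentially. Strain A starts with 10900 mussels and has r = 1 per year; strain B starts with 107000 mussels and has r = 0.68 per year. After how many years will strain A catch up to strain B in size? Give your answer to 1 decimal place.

Set 10900·e^(1t) = 107000·e^(0.68t).
e^((1 − 0.68)t) = 107000/10900 → e^(0.32·t) = 9.8165.
0.32·t = ln(9.8165) = 2.2841, so t = 2.2841/0.32 = 7.1377.

7.1 years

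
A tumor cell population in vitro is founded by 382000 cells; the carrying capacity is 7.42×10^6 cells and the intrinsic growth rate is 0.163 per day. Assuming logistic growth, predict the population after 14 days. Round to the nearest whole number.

A = (K − N₀)/N₀ = (7.42×10^6 − 382000)/382000 = 18.424.
N(t) = K/(1 + A·e^(−rt)) = 7.42×10^6/(1 + 18.424×e^(−0.163×14)).
e^(−2.282) = 0.10208; denominator = 1 + 18.424×0.10208 = 2.8807.
N = 7.42×10^6/2.8807 = 2.575738×10^6.

2575738 cells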